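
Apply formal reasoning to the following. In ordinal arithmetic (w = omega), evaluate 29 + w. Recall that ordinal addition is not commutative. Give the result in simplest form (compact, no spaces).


Compute 29 + w.
Ordinal + is associative but NOT commutative; for finite n>0, n + w = w but w + n stays w+n.
Any finite left addend is absorbed by w on the right: 29 + w = w.
Result = w

w


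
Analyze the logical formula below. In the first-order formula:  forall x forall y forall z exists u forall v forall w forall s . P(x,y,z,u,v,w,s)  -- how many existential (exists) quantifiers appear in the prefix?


Quantifier prefix: forall x forall y forall z exists u forall v forall w forall s
Mark each quantifier type:
  U U U E U U U
Universal count = 6, Existential count = 1
Asked for existential (exists) quantifiers: 1

1


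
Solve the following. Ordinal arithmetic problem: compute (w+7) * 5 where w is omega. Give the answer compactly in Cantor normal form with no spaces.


Compute (w+7) * 5.
Ordinal * is associative and left-distributive over +, but NOT commutative; for finite n>1, n*w = w but w*n stays w*n.
(w+7) * 5 = (w+7) repeated 5 times. Each intermediate +7 is absorbed by the following w; only the last survives: w*5+7.
Result = w*5+7

w*5+7


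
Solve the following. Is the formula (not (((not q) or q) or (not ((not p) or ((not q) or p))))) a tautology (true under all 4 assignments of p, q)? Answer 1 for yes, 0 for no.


Check all 4 assignments:
p=0, q=0: 0
p=0, q=1: 0
p=1, q=0: 0
p=1, q=1: 0
Satisfying count = 0/4.
Tautology iff count = 4: no.

0


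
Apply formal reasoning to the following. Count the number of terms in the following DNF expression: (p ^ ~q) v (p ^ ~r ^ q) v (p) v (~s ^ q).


A DNF formula is a disjunction of terms (conjunctions).
Terms are separated by v.
Counting the disjuncts: 4 terms.

4


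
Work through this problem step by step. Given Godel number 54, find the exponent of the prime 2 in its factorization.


Factorize 54 by dividing by 2 repeatedly.
Division steps: 2 divides 54 exactly 1 time(s).
Exponent of 2 = 1

1


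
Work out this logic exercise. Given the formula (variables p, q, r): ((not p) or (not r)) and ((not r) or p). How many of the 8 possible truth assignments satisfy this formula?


Evaluate all 8 assignments for p, q, r:
p=0, q=0, r=0: 1
p=0, q=0, r=1: 0
p=0, q=1, r=0: 1
p=0, q=1, r=1: 0
p=1, q=0, r=0: 1
p=1, q=0, r=1: 0
p=1, q=1, r=0: 1
p=1, q=1, r=1: 0
Satisfying count = 4

4


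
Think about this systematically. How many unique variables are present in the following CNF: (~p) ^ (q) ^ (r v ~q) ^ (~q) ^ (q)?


Identify each variable that appears in the formula.
Variables found: p, q, r
Count = 3

3


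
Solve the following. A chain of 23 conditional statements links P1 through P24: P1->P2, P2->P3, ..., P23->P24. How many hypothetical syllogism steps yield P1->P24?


With 23 implications in a chain connecting 24 propositions:
P1->P2, P2->P3, ..., P23->P24
Steps needed = (number of implications) - 1 = 23 - 1 = 22

22


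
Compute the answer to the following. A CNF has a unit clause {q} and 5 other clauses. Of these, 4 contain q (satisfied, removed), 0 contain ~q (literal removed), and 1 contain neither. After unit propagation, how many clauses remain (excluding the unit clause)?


Satisfied (removed): 4
Shortened (remain): 0
Unchanged (remain): 1
Remaining = 0 + 1 = 1

1


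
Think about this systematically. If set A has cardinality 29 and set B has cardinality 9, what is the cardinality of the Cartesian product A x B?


The Cartesian product A x B contains all ordered pairs (a, b).
|A x B| = |A| * |B| = 29 * 9 = 261

261


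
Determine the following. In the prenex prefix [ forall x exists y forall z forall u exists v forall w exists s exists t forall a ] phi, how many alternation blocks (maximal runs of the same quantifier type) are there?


Quantifier-type sequence: A E A A E A E E A  (A=forall, E=exists)
Group into maximal same-type runs:
  Ax1 | Ex1 | Ax2 | Ex1 | Ax1 | Ex2 | Ax1
Number of blocks = 7

7


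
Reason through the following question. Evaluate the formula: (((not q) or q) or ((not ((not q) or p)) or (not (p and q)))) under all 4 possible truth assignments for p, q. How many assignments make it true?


Check all 4 assignments:
p=0, q=0: 1
p=0, q=1: 1
p=1, q=0: 1
p=1, q=1: 1
Count of True = 4

4


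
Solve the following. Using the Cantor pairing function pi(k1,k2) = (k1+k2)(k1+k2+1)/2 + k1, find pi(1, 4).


k1 + k2 = 5
(k1+k2)(k1+k2+1)/2 = 5 * 6 / 2 = 15
pi = 15 + 1 = 16

16


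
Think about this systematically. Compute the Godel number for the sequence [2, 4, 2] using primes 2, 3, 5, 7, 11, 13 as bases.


Encode each element as an exponent of the corresponding prime:
  2^2 = 4
  3^4 = 81
  5^2 = 25
Product = 4 * 81 * 25 = 8100

8100


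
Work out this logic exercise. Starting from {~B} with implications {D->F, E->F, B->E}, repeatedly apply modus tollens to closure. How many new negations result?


Initial negated facts: {~B}
Apply modus tollens to closure:
  (no implication fires)
Final negated: {~B}
New negations: {(none)}
Count = 0

0


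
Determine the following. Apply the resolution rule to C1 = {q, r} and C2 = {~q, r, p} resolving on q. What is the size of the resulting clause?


Remove q from C1 and ~q from C2.
C1 remainder: {r}
C2 remainder: {r, p}
Union (resolvent): {p, r}
Resolvent has 2 literal(s).

2


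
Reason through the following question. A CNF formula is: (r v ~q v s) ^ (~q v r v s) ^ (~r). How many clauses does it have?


A CNF formula is a conjunction of clauses.
Clauses are separated by ^.
Counting the conjuncts: 3 clauses.

3


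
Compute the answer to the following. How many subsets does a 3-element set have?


The power set of a set with n elements has 2^n elements.
|P(S)| = 2^3 = 8

8


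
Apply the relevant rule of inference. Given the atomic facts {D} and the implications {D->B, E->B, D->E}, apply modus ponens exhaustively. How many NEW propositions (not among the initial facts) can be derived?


Initial facts: {D}
Apply modus ponens to closure:
  D and D->B  =>  B
  D and D->E  =>  E
Final known: {B, D, E}
New propositions: {B, E}
Count = 2

2


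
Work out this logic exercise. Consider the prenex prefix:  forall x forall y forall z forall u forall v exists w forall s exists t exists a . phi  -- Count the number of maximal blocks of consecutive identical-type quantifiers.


Quantifier-type sequence: A A A A A E A E E  (A=forall, E=exists)
Group into maximal same-type runs:
  Ax5 | Ex1 | Ax1 | Ex2
Number of blocks = 4

4


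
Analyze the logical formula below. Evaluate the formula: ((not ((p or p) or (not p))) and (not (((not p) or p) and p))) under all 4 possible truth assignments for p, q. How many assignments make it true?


Check all 4 assignments:
p=0, q=0: 0
p=0, q=1: 0
p=1, q=0: 0
p=1, q=1: 0
Count of True = 0

0


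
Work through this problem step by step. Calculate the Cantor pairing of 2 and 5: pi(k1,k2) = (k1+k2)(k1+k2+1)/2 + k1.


k1 + k2 = 7
(k1+k2)(k1+k2+1)/2 = 7 * 8 / 2 = 28
pi = 28 + 2 = 30

30


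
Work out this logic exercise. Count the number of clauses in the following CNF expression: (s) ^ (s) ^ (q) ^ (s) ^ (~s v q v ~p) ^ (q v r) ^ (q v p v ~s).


A CNF formula is a conjunction of clauses.
Clauses are separated by ^.
Counting the conjuncts: 7 clauses.

7


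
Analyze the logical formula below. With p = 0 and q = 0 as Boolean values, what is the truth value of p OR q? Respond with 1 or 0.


p = 0, q = 0
Operation: p OR q
Evaluate: 0 OR 0 = 0

0


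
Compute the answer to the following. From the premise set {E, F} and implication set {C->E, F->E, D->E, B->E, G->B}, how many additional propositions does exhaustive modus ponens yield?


Initial facts: {E, F}
Apply modus ponens to closure:
  (no implication fires)
Final known: {E, F}
New propositions: {(none)}
Count = 0

0


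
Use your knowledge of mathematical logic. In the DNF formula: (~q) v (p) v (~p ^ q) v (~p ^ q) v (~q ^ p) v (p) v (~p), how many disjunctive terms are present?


A DNF formula is a disjunction of terms (conjunctions).
Terms are separated by v.
Counting the disjuncts: 7 terms.

7


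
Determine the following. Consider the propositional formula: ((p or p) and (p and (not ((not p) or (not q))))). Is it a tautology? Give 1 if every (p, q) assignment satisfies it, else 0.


Check all 4 assignments:
p=0, q=0: 0
p=0, q=1: 0
p=1, q=0: 0
p=1, q=1: 1
Satisfying count = 1/4.
Tautology iff count = 4: no.

0


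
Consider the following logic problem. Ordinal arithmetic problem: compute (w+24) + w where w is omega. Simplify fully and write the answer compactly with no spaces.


Compute (w+24) + w.
Ordinal + is associative but NOT commutative; for finite n>0, n + w = w but w + n stays w+n.
(w+24) + w = w + (24+w) = w + w = w*2 (the finite tail 24 is absorbed by the right w).
Result = w*2

w*2


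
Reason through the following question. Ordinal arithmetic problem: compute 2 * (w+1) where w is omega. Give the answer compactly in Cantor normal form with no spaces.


Compute 2 * (w+1).
Ordinal * is associative and left-distributive over +, but NOT commutative; for finite n>1, n*w = w but w*n stays w*n.
By left-distributivity: 2 * (w+1) = 2*w + 2*1 = w + 2 = w+2.
Result = w+2

w+2


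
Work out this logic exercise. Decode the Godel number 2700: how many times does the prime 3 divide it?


Factorize 2700 by dividing by 3 repeatedly.
Division steps: 3 divides 2700 exactly 3 time(s).
Exponent of 3 = 3

3


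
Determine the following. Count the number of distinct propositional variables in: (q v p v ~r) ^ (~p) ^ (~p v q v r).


Identify each variable that appears in the formula.
Variables found: p, q, r
Count = 3

3


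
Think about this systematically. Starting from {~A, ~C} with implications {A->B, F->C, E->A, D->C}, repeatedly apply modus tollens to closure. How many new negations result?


Initial negated facts: {~A, ~C}
Apply modus tollens to closure:
  ~C and F->C  =>  ~F
  ~A and E->A  =>  ~E
  ~C and D->C  =>  ~D
Final negated: {~A, ~C, ~D, ~E, ~F}
New negations: {~D, ~E, ~F}
Count = 3

3


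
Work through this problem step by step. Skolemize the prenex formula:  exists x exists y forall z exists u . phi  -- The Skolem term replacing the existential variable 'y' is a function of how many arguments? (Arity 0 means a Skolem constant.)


Quantifier prefix: exists x exists y forall z exists u
'y' is existentially quantified at position 2.
No universal quantifiers precede it.
Skolem function arity = 0 (a Skolem constant)

0


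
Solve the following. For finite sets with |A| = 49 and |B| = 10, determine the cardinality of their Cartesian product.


The Cartesian product A x B contains all ordered pairs (a, b).
|A x B| = |A| * |B| = 49 * 10 = 490

490


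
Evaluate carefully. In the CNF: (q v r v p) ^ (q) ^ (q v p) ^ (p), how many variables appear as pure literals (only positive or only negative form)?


Check each variable for pure literal status:
p: pure positive
q: pure positive
r: pure positive
Pure literal count = 3

3


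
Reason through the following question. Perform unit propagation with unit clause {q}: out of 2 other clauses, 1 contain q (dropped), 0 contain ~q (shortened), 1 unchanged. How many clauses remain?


Satisfied (removed): 1
Shortened (remain): 0
Unchanged (remain): 1
Remaining = 0 + 1 = 1

1


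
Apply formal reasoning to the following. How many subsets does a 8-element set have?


The power set of a set with n elements has 2^n elements.
|P(S)| = 2^8 = 256

256


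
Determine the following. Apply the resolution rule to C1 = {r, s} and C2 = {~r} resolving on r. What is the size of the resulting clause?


Remove r from C1 and ~r from C2.
C1 remainder: {s}
C2 remainder: {}
Union (resolvent): {s}
Resolvent has 1 literal(s).

1


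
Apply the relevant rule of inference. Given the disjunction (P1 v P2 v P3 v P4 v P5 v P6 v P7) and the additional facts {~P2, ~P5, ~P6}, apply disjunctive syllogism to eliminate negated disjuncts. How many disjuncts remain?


Original disjuncts (7): P1, P2, P3, P4, P5, P6, P7
Negated (eliminate): ~P2, ~P5, ~P6
Remaining disjuncts: P1, P3, P4, P7
Count = 7 - 3 = 4

4


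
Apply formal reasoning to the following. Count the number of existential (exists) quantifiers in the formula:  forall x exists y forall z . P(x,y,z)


Quantifier prefix: forall x exists y forall z
Mark each quantifier type:
  U E U
Universal count = 2, Existential count = 1
Asked for existential (exists) quantifiers: 1

1


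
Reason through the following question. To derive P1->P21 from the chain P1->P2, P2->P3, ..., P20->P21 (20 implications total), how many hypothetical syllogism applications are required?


With 20 implications in a chain connecting 21 propositions:
P1->P2, P2->P3, ..., P20->P21
Steps needed = (number of implications) - 1 = 20 - 1 = 19

19


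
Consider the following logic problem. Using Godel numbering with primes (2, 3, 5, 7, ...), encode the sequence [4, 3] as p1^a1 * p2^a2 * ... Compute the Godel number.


Encode each element as an exponent of the corresponding prime:
  2^4 = 16
  3^3 = 27
Product = 16 * 27 = 432

432


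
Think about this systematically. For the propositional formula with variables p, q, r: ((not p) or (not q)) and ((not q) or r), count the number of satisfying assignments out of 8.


Evaluate all 8 assignments for p, q, r:
p=0, q=0, r=0: 1
p=0, q=0, r=1: 1
p=0, q=1, r=0: 0
p=0, q=1, r=1: 1
p=1, q=0, r=0: 1
p=1, q=0, r=1: 1
p=1, q=1, r=0: 0
p=1, q=1, r=1: 0
Satisfying count = 5

5


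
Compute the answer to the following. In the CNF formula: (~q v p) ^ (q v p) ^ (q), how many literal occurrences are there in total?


Counting literals in each clause:
Clause 1: 2 literal(s)
Clause 2: 2 literal(s)
Clause 3: 1 literal(s)
Total = 5

5


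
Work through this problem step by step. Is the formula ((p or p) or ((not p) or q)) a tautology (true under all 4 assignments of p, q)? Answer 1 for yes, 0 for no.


Check all 4 assignments:
p=0, q=0: 1
p=0, q=1: 1
p=1, q=0: 1
p=1, q=1: 1
Satisfying count = 4/4.
Tautology iff count = 4: yes.

1


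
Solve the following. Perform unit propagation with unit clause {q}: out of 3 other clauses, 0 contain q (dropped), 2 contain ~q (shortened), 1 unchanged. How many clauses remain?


Satisfied (removed): 0
Shortened (remain): 2
Unchanged (remain): 1
Remaining = 2 + 1 = 3

3


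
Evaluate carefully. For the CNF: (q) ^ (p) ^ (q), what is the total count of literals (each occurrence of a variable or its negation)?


Counting literals in each clause:
Clause 1: 1 literal(s)
Clause 2: 1 literal(s)
Clause 3: 1 literal(s)
Total = 3

3


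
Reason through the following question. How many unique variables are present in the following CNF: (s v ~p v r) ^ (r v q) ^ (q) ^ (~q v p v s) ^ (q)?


Identify each variable that appears in the formula.
Variables found: p, q, r, s
Count = 4

4


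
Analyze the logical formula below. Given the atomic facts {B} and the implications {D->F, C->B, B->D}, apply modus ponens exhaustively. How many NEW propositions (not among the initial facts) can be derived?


Initial facts: {B}
Apply modus ponens to closure:
  B and B->D  =>  D
  D and D->F  =>  F
Final known: {B, D, F}
New propositions: {D, F}
Count = 2

2


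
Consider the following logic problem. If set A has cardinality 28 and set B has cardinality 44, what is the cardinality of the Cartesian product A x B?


The Cartesian product A x B contains all ordered pairs (a, b).
|A x B| = |A| * |B| = 28 * 44 = 1232

1232


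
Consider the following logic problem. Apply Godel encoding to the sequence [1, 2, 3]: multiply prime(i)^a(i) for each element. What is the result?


Encode each element as an exponent of the corresponding prime:
  2^1 = 2
  3^2 = 9
  5^3 = 125
Product = 2 * 9 * 125 = 2250

2250


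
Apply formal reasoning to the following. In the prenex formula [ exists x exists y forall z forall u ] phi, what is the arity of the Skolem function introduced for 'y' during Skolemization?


Quantifier prefix: exists x exists y forall z forall u
'y' is existentially quantified at position 2.
No universal quantifiers precede it.
Skolem function arity = 0 (a Skolem constant)

0


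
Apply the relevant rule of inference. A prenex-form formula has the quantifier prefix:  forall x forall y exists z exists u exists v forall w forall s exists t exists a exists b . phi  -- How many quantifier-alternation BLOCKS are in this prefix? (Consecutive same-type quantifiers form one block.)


Quantifier-type sequence: A A E E E A A E E E  (A=forall, E=exists)
Group into maximal same-type runs:
  Ax2 | Ex3 | Ax2 | Ex3
Number of blocks = 4

4


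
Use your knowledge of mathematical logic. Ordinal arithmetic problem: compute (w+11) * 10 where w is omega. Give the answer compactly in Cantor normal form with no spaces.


Compute (w+11) * 10.
Ordinal * is associative and left-distributive over +, but NOT commutative; for finite n>1, n*w = w but w*n stays w*n.
(w+11) * 10 = (w+11) repeated 10 times. Each intermediate +11 is absorbed by the following w; only the last survives: w*10+11.
Result = w*10+11

w*10+11


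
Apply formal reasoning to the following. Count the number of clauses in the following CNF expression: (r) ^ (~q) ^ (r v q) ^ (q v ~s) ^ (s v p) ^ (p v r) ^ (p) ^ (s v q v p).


A CNF formula is a conjunction of clauses.
Clauses are separated by ^.
Counting the conjuncts: 8 clauses.

8


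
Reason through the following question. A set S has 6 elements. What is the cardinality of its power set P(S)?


The power set of a set with n elements has 2^n elements.
|P(S)| = 2^6 = 64

64


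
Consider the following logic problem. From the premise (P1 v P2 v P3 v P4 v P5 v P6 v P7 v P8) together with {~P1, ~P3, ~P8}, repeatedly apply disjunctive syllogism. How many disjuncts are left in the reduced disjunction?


Original disjuncts (8): P1, P2, P3, P4, P5, P6, P7, P8
Negated (eliminate): ~P1, ~P3, ~P8
Remaining disjuncts: P2, P4, P5, P6, P7
Count = 8 - 3 = 5

5


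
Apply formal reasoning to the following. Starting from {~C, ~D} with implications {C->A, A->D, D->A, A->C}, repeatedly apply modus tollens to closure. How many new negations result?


Initial negated facts: {~C, ~D}
Apply modus tollens to closure:
  ~D and A->D  =>  ~A
Final negated: {~A, ~C, ~D}
New negations: {~A}
Count = 1

1


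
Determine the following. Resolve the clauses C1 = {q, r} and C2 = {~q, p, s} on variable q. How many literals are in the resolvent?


Remove q from C1 and ~q from C2.
C1 remainder: {r}
C2 remainder: {p, s}
Union (resolvent): {p, r, s}
Resolvent has 3 literal(s).

3


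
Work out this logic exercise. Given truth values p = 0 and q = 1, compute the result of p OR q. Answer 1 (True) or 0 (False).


p = 0, q = 1
Operation: p OR q
Evaluate: 0 OR 1 = 1

1


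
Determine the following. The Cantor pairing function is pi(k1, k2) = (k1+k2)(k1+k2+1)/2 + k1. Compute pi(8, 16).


k1 + k2 = 24
(k1+k2)(k1+k2+1)/2 = 24 * 25 / 2 = 300
pi = 300 + 8 = 308

308


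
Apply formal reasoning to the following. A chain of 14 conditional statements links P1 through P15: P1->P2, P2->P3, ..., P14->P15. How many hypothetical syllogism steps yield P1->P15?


With 14 implications in a chain connecting 15 propositions:
P1->P2, P2->P3, ..., P14->P15
Steps needed = (number of implications) - 1 = 14 - 1 = 13

13


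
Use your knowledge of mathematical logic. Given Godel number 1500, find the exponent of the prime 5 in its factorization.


Factorize 1500 by dividing by 5 repeatedly.
Division steps: 5 divides 1500 exactly 3 time(s).
Exponent of 5 = 3

3


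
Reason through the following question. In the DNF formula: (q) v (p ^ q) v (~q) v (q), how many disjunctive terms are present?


A DNF formula is a disjunction of terms (conjunctions).
Terms are separated by v.
Counting the disjuncts: 4 terms.

4


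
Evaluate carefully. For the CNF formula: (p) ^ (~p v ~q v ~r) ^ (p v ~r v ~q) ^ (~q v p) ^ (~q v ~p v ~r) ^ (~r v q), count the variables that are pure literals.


Check each variable for pure literal status:
p: mixed (not pure)
q: mixed (not pure)
r: pure negative
Pure literal count = 1

1


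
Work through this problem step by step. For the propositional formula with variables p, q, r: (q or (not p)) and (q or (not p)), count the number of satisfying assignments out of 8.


Evaluate all 8 assignments for p, q, r:
p=0, q=0, r=0: 1
p=0, q=0, r=1: 1
p=0, q=1, r=0: 1
p=0, q=1, r=1: 1
p=1, q=0, r=0: 0
p=1, q=0, r=1: 0
p=1, q=1, r=0: 1
p=1, q=1, r=1: 1
Satisfying count = 6

6


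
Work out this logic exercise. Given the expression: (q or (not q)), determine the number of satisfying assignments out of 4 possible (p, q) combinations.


Check all 4 assignments:
p=0, q=0: 1
p=0, q=1: 1
p=1, q=0: 1
p=1, q=1: 1
Count of True = 4

4


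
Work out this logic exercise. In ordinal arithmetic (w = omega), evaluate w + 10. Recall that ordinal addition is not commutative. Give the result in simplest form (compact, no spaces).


Compute w + 10.
Ordinal + is associative but NOT commutative; for finite n>0, n + w = w but w + n stays w+n.
w + 10 is already in normal form (a successor ordinal beyond w).
Result = w+10

w+10


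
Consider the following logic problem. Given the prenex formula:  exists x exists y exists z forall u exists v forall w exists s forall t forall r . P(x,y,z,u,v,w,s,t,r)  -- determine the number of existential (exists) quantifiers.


Quantifier prefix: exists x exists y exists z forall u exists v forall w exists s forall t forall r
Mark each quantifier type:
  E E E U E U E U U
Universal count = 4, Existential count = 5
Asked for existential (exists) quantifiers: 5

5


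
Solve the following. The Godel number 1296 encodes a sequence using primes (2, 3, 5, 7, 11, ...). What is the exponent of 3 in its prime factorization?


Factorize 1296 by dividing by 3 repeatedly.
Division steps: 3 divides 1296 exactly 4 time(s).
Exponent of 3 = 4

4


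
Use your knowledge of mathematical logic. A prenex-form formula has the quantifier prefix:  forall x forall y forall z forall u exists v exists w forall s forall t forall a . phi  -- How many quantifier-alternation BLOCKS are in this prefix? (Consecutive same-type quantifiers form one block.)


Quantifier-type sequence: A A A A E E A A A  (A=forall, E=exists)
Group into maximal same-type runs:
  Ax4 | Ex2 | Ax3
Number of blocks = 3

3


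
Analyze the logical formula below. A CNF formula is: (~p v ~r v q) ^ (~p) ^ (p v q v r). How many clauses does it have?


A CNF formula is a conjunction of clauses.
Clauses are separated by ^.
Counting the conjuncts: 3 clauses.

3


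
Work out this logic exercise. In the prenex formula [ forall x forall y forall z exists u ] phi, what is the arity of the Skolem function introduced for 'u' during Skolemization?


Quantifier prefix: forall x forall y forall z exists u
'u' is existentially quantified at position 4.
Universal variables preceding it: x, y, z
Skolem function arity = 3

3


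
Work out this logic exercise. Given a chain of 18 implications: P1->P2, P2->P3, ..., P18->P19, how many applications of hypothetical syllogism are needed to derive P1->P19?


With 18 implications in a chain connecting 19 propositions:
P1->P2, P2->P3, ..., P18->P19
Steps needed = (number of implications) - 1 = 18 - 1 = 17

17


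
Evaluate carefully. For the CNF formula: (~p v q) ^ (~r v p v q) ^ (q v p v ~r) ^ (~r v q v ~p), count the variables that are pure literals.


Check each variable for pure literal status:
p: mixed (not pure)
q: pure positive
r: pure negative
Pure literal count = 2

2


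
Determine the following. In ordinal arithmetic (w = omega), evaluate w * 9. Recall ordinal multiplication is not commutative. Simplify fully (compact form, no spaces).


Compute w * 9.
Ordinal * is associative and left-distributive over +, but NOT commutative; for finite n>1, n*w = w but w*n stays w*n.
w * 9 means 9 copies of w concatenated: w*9.
Result = w*9

w*9


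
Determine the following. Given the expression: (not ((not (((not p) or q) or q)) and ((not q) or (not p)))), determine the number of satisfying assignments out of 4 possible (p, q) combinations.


Check all 4 assignments:
p=0, q=0: 1
p=0, q=1: 1
p=1, q=0: 0
p=1, q=1: 1
Count of True = 3

3


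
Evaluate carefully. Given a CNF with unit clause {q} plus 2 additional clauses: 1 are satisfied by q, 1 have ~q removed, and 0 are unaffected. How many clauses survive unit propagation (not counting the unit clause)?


Satisfied (removed): 1
Shortened (remain): 1
Unchanged (remain): 0
Remaining = 1 + 0 = 1

1


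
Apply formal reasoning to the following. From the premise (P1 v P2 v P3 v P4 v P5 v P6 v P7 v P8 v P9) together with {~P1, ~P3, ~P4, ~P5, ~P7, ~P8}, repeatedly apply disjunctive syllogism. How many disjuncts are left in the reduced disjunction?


Original disjuncts (9): P1, P2, P3, P4, P5, P6, P7, P8, P9
Negated (eliminate): ~P1, ~P3, ~P4, ~P5, ~P7, ~P8
Remaining disjuncts: P2, P6, P9
Count = 9 - 6 = 3

3


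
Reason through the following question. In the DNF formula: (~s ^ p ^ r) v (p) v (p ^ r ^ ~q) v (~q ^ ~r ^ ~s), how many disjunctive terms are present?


A DNF formula is a disjunction of terms (conjunctions).
Terms are separated by v.
Counting the disjuncts: 4 terms.

4


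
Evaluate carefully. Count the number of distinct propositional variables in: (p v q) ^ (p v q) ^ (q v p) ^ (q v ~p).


Identify each variable that appears in the formula.
Variables found: p, q
Count = 2

2


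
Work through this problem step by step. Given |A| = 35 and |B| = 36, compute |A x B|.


The Cartesian product A x B contains all ordered pairs (a, b).
|A x B| = |A| * |B| = 35 * 36 = 1260

1260


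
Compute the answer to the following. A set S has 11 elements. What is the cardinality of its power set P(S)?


The power set of a set with n elements has 2^n elements.
|P(S)| = 2^11 = 2048

2048


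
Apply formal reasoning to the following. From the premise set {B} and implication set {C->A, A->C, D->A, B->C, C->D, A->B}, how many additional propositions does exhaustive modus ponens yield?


Initial facts: {B}
Apply modus ponens to closure:
  B and B->C  =>  C
  C and C->D  =>  D
  C and C->A  =>  A
Final known: {A, B, C, D}
New propositions: {A, C, D}
Count = 3

3


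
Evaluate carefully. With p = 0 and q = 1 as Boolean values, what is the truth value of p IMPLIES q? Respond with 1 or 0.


p = 0, q = 1
Operation: p IMPLIES q
Evaluate: 0 IMPLIES 1 = 1

1


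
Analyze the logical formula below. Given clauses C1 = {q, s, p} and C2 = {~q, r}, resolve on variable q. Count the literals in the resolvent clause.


Remove q from C1 and ~q from C2.
C1 remainder: {s, p}
C2 remainder: {r}
Union (resolvent): {p, r, s}
Resolvent has 3 literal(s).

3


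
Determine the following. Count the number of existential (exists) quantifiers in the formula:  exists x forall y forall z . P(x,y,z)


Quantifier prefix: exists x forall y forall z
Mark each quantifier type:
  E U U
Universal count = 2, Existential count = 1
Asked for existential (exists) quantifiers: 1

1


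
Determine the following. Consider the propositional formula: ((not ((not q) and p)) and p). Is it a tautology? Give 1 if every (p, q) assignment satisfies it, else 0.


Check all 4 assignments:
p=0, q=0: 0
p=0, q=1: 0
p=1, q=0: 0
p=1, q=1: 1
Satisfying count = 1/4.
Tautology iff count = 4: no.

0


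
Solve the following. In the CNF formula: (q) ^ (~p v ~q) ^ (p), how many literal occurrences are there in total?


Counting literals in each clause:
Clause 1: 1 literal(s)
Clause 2: 2 literal(s)
Clause 3: 1 literal(s)
Total = 4

4


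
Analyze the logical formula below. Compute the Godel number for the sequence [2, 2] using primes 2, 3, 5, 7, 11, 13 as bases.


Encode each element as an exponent of the corresponding prime:
  2^2 = 4
  3^2 = 9
Product = 4 * 9 = 36

36


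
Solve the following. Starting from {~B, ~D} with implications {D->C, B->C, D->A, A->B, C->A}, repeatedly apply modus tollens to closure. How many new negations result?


Initial negated facts: {~B, ~D}
Apply modus tollens to closure:
  ~B and A->B  =>  ~A
  ~A and C->A  =>  ~C
Final negated: {~A, ~B, ~C, ~D}
New negations: {~A, ~C}
Count = 2

2


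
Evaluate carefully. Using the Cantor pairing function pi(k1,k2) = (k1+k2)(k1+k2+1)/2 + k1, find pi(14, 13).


k1 + k2 = 27
(k1+k2)(k1+k2+1)/2 = 27 * 28 / 2 = 378
pi = 378 + 14 = 392

392


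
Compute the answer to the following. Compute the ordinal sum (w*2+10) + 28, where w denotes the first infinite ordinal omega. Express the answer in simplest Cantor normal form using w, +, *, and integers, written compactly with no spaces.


Compute (w*2+10) + 28.
Ordinal + is associative but NOT commutative; for finite n>0, n + w = w but w + n stays w+n.
By associativity: (w*2+10) + 28 = w*2 + (10+28) = w*2+38.
Result = w*2+38

w*2+38


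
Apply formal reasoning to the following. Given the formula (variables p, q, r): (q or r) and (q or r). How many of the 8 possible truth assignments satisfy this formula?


Evaluate all 8 assignments for p, q, r:
p=0, q=0, r=0: 0
p=0, q=0, r=1: 1
p=0, q=1, r=0: 1
p=0, q=1, r=1: 1
p=1, q=0, r=0: 0
p=1, q=0, r=1: 1
p=1, q=1, r=0: 1
p=1, q=1, r=1: 1
Satisfying count = 6

6


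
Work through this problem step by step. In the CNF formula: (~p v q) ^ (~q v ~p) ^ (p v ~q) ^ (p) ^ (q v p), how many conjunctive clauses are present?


A CNF formula is a conjunction of clauses.
Clauses are separated by ^.
Counting the conjuncts: 5 clauses.

5


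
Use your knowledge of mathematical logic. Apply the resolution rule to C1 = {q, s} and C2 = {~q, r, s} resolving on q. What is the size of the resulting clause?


Remove q from C1 and ~q from C2.
C1 remainder: {s}
C2 remainder: {r, s}
Union (resolvent): {r, s}
Resolvent has 2 literal(s).

2


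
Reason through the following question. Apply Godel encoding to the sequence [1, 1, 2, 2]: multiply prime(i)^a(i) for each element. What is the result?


Encode each element as an exponent of the corresponding prime:
  2^1 = 2
  3^1 = 3
  5^2 = 25
  7^2 = 49
Product = 2 * 3 * 25 * 49 = 7350

7350


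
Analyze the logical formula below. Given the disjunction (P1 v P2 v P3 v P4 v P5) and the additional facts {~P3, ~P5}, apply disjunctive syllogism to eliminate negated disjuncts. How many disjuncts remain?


Original disjuncts (5): P1, P2, P3, P4, P5
Negated (eliminate): ~P3, ~P5
Remaining disjuncts: P1, P2, P4
Count = 5 - 2 = 3

3


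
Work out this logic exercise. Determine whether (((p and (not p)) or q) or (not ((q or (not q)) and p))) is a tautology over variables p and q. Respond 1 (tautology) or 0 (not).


Check all 4 assignments:
p=0, q=0: 1
p=0, q=1: 1
p=1, q=0: 0
p=1, q=1: 1
Satisfying count = 3/4.
Tautology iff count = 4: no.

0


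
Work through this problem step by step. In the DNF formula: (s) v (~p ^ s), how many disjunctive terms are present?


A DNF formula is a disjunction of terms (conjunctions).
Terms are separated by v.
Counting the disjuncts: 2 terms.

2


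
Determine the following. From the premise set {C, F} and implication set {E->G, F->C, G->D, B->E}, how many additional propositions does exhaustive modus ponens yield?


Initial facts: {C, F}
Apply modus ponens to closure:
  (no implication fires)
Final known: {C, F}
New propositions: {(none)}
Count = 0

0


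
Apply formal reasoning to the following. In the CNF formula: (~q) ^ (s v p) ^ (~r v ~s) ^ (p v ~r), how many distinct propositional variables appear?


Identify each variable that appears in the formula.
Variables found: p, q, r, s
Count = 4

4


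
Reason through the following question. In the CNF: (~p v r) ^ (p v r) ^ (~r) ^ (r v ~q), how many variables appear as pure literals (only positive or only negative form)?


Check each variable for pure literal status:
p: mixed (not pure)
q: pure negative
r: mixed (not pure)
Pure literal count = 1

1


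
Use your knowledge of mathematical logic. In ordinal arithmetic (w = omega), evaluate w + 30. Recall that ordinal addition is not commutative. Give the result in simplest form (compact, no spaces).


Compute w + 30.
Ordinal + is associative but NOT commutative; for finite n>0, n + w = w but w + n stays w+n.
w + 30 is already in normal form (a successor ordinal beyond w).
Result = w+30

w+30


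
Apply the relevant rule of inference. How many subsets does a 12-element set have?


The power set of a set with n elements has 2^n elements.
|P(S)| = 2^12 = 4096

4096


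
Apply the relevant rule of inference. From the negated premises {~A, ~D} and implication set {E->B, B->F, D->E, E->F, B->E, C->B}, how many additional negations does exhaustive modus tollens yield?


Initial negated facts: {~A, ~D}
Apply modus tollens to closure:
  (no implication fires)
Final negated: {~A, ~D}
New negations: {(none)}
Count = 0

0


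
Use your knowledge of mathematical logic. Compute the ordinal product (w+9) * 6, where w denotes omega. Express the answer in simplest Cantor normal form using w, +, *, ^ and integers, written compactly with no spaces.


Compute (w+9) * 6.
Ordinal * is associative and left-distributive over +, but NOT commutative; for finite n>1, n*w = w but w*n stays w*n.
(w+9) * 6 = (w+9) repeated 6 times. Each intermediate +9 is absorbed by the following w; only the last survives: w*6+9.
Result = w*6+9

w*6+9


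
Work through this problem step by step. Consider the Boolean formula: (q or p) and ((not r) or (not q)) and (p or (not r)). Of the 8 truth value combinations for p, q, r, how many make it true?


Evaluate all 8 assignments for p, q, r:
p=0, q=0, r=0: 0
p=0, q=0, r=1: 0
p=0, q=1, r=0: 1
p=0, q=1, r=1: 0
p=1, q=0, r=0: 1
p=1, q=0, r=1: 1
p=1, q=1, r=0: 1
p=1, q=1, r=1: 0
Satisfying count = 4

4


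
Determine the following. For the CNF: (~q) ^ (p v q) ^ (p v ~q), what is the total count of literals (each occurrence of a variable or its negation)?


Counting literals in each clause:
Clause 1: 1 literal(s)
Clause 2: 2 literal(s)
Clause 3: 2 literal(s)
Total = 5

5


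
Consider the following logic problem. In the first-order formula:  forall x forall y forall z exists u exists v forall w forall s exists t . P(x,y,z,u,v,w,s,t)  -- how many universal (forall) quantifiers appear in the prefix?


Quantifier prefix: forall x forall y forall z exists u exists v forall w forall s exists t
Mark each quantifier type:
  U U U E E U U E
Universal count = 5, Existential count = 3
Asked for universal (forall) quantifiers: 5

5


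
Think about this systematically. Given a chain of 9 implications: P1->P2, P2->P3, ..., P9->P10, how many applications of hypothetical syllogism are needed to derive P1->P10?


With 9 implications in a chain connecting 10 propositions:
P1->P2, P2->P3, ..., P9->P10
Steps needed = (number of implications) - 1 = 9 - 1 = 8

8


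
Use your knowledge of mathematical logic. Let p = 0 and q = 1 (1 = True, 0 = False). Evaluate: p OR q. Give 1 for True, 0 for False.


p = 0, q = 1
Operation: p OR q
Evaluate: 0 OR 1 = 1

1


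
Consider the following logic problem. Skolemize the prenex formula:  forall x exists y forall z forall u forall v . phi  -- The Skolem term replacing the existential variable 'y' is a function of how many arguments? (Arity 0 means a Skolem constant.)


Quantifier prefix: forall x exists y forall z forall u forall v
'y' is existentially quantified at position 2.
Universal variables preceding it: x
Skolem function arity = 1

1


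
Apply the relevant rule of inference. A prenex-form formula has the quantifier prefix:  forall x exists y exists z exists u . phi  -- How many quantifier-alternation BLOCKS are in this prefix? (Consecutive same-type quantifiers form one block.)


Quantifier-type sequence: A E E E  (A=forall, E=exists)
Group into maximal same-type runs:
  Ax1 | Ex3
Number of blocks = 2

2


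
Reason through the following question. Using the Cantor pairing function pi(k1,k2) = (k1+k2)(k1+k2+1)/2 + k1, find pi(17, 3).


k1 + k2 = 20
(k1+k2)(k1+k2+1)/2 = 20 * 21 / 2 = 210
pi = 210 + 17 = 227

227


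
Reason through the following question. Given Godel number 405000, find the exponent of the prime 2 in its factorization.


Factorize 405000 by dividing by 2 repeatedly.
Division steps: 2 divides 405000 exactly 3 time(s).
Exponent of 2 = 3

3


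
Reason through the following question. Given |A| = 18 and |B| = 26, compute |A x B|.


The Cartesian product A x B contains all ordered pairs (a, b).
|A x B| = |A| * |B| = 18 * 26 = 468

468


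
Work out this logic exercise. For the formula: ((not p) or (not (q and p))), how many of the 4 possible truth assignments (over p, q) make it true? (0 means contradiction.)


Check all 4 assignments:
p=0, q=0: 1
p=0, q=1: 1
p=1, q=0: 1
p=1, q=1: 0
Count of True = 3

3


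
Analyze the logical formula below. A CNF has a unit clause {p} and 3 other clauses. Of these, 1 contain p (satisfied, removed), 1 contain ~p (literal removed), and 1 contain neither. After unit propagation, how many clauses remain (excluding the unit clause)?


Satisfied (removed): 1
Shortened (remain): 1
Unchanged (remain): 1
Remaining = 1 + 1 = 2

2


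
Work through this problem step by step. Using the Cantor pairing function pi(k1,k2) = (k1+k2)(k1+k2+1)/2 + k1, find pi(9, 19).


k1 + k2 = 28
(k1+k2)(k1+k2+1)/2 = 28 * 29 / 2 = 406
pi = 406 + 9 = 415

415


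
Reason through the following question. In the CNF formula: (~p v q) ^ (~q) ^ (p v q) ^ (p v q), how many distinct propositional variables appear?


Identify each variable that appears in the formula.
Variables found: p, q
Count = 2

2


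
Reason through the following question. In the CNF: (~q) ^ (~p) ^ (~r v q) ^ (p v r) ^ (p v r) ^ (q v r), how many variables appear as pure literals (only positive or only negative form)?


Check each variable for pure literal status:
p: mixed (not pure)
q: mixed (not pure)
r: mixed (not pure)
Pure literal count = 0

0


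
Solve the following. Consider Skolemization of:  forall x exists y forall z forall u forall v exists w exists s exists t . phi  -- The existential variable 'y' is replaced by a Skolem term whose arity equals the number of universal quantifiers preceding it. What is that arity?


Quantifier prefix: forall x exists y forall z forall u forall v exists w exists s exists t
'y' is existentially quantified at position 2.
Universal variables preceding it: x
Skolem function arity = 1

1


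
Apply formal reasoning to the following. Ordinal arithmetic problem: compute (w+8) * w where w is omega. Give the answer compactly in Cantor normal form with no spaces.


Compute (w+8) * w.
Ordinal * is associative and left-distributive over +, but NOT commutative; for finite n>1, n*w = w but w*n stays w*n.
(w+8) * w = sup{(w+8)*k : k<w} = sup{w*k+8} = w^2 (the +8 tail is absorbed in the limit).
Result = w^2

w^2


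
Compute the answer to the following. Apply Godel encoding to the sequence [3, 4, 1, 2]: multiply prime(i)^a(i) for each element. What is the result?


Encode each element as an exponent of the corresponding prime:
  2^3 = 8
  3^4 = 81
  5^1 = 5
  7^2 = 49
Product = 8 * 81 * 5 * 49 = 158760

158760


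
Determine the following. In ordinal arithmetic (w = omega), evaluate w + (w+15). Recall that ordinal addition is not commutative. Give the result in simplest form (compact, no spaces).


Compute w + (w+15).
Ordinal + is associative but NOT commutative; for finite n>0, n + w = w but w + n stays w+n.
w + (w+15) = (w+w) + 15 = w*2+15.
Result = w*2+15

w*2+15


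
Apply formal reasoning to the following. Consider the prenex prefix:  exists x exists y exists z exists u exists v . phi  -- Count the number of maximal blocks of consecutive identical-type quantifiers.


Quantifier-type sequence: E E E E E  (A=forall, E=exists)
Group into maximal same-type runs:
  Ex5
Number of blocks = 1

1
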